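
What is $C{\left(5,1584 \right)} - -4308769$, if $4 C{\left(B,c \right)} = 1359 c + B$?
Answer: $\frac{19387737}{4} \approx 4.8469 \cdot 10^{6}$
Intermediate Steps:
$C{\left(B,c \right)} = \frac{B}{4} + \frac{1359 c}{4}$ ($C{\left(B,c \right)} = \frac{1359 c + B}{4} = \frac{B + 1359 c}{4} = \frac{B}{4} + \frac{1359 c}{4}$)
$C{\left(5,1584 \right)} - -4308769 = \left(\frac{1}{4} \cdot 5 + \frac{1359}{4} \cdot 1584\right) - -4308769 = \left(\frac{5}{4} + 538164\right) + 4308769 = \frac{2152661}{4} + 4308769 = \frac{19387737}{4}$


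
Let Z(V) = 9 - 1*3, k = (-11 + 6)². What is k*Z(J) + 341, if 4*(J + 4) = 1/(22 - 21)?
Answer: 491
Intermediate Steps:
k = 25 (k = (-5)² = 25)
J = -15/4 (J = -4 + 1/(4*(22 - 21)) = -4 + (¼)/1 = -4 + (¼)*1 = -4 + ¼ = -15/4 ≈ -3.7500)
Z(V) = 6 (Z(V) = 9 - 3 = 6)
k*Z(J) + 341 = 25*6 + 341 = 150 + 341 = 491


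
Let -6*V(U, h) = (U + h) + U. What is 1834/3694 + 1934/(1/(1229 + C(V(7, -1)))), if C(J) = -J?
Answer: 13193546714/5541 ≈ 2.3811e+6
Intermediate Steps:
V(U, h) = -U/3 - h/6 (V(U, h) = -((U + h) + U)/6 = -(h + 2*U)/6 = -U/3 - h/6)
1834/3694 + 1934/(1/(1229 + C(V(7, -1)))) = 1834/3694 + 1934/(1/(1229 - (-⅓*7 - ⅙*(-1)))) = 1834*(1/3694) + 1934/(1/(1229 - (-7/3 + ⅙))) = 917/1847 + 1934/(1/(1229 - 1*(-13/6))) = 917/1847 + 1934/(1/(1229 + 13/6)) = 917/1847 + 1934/(1/(7387/6)) = 917/1847 + 1934/(6/7387) = 917/1847 + 1934*(7387/6) = 917/1847 + 7143229/3 = 13193546714/5541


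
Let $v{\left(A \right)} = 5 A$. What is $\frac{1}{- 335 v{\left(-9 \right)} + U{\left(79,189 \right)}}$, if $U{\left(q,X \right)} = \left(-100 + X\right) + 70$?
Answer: $\frac{1}{15234} \approx 6.5643 \cdot 10^{-5}$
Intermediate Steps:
$U{\left(q,X \right)} = -30 + X$
$\frac{1}{- 335 v{\left(-9 \right)} + U{\left(79,189 \right)}} = \frac{1}{- 335 \cdot 5 \left(-9\right) + \left(-30 + 189\right)} = \frac{1}{\left(-335\right) \left(-45\right) + 159} = \frac{1}{15075 + 159} = \frac{1}{15234}$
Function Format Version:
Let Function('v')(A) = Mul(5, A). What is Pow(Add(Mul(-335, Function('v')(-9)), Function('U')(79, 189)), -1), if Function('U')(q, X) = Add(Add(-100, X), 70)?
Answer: Rational(1, 15234) ≈ 6.5643e-5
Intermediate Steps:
Function('U')(q, X) = Add(-30, X)
Pow(Add(Mul(-335, Function('v')(-9)), Function('U')(79, 189)), -1) = Pow(Add(Mul(-335, Mul(5, -9)), Add(-30, 189)), -1) = Pow(Add(Mul(-335, -45), 159), -1) = Pow(Add(15075, 159), -1) = Pow(15234, -1) = Rational(1, 15234)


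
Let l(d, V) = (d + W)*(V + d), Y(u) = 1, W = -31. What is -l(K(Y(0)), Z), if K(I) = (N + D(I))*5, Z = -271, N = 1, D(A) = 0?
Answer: -6916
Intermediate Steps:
K(I) = 5 (K(I) = (1 + 0)*5 = 1*5 = 5)
l(d, V) = (-31 + d)*(V + d) (l(d, V) = (d - 31)*(V + d) = (-31 + d)*(V + d))
-l(K(Y(0)), Z) = -(5² - 31*(-271) - 31*5 - 271*5) = -(25 + 8401 - 155 - 1355) = -1*6916 = -6916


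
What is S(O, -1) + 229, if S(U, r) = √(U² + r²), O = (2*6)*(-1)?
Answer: 229 + √145 ≈ 241.04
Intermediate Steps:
O = -12 (O = 12*(-1) = -12)
S(O, -1) + 229 = √((-12)² + (-1)²) + 229 = √(144 + 1) + 229 = √145 + 229 = 229 + √145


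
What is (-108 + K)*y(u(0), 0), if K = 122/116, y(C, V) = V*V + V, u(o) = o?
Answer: 0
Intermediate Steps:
y(C, V) = V + V**2 (y(C, V) = V**2 + V = V + V**2)
K = 61/58 (K = 122*(1/116) = 61/58 ≈ 1.0517)
(-108 + K)*y(u(0), 0) = (-108 + 61/58)*(0*(1 + 0)) = -0 = -6203/58*0 = 0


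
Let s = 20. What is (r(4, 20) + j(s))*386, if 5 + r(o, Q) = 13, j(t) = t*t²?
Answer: 3091088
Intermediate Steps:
j(t) = t³
r(o, Q) = 8 (r(o, Q) = -5 + 13 = 8)
(r(4, 20) + j(s))*386 = (8 + 20³)*386 = (8 + 8000)*386 = 8008*386 = 3091088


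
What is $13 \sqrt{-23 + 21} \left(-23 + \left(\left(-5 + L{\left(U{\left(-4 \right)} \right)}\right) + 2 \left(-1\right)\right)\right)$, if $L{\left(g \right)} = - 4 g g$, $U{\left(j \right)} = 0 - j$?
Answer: $- 1222 i \sqrt{2} \approx - 1728.2 i$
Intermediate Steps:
$U{\left(j \right)} = - j$
$L{\left(g \right)} = - 4 g^{2}$
$13 \sqrt{-23 + 21} \left(-23 + \left(\left(-5 + L{\left(U{\left(-4 \right)} \right)}\right) + 2 \left(-1\right)\right)\right) = 13 \sqrt{-23 + 21} \left(-23 + \left(\left(-5 - 4 \left(\left(-1\right) \left(-4\right)\right)^{2}\right) + 2 \left(-1\right)\right)\right) = 13 \sqrt{-2} \left(-23 - \left(7 + 64\right)\right) = 13 i \sqrt{2} \left(-23 - 71\right) = 13 i \sqrt{2} \left(-94\right) = - 1222 i \sqrt{2}$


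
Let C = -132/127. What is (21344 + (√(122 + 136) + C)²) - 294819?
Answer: -4406699569/16129 - 264*√258/127 ≈ -2.7325e+5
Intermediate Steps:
C = -132/127 (C = -132*1/127 = -132/127 ≈ -1.0394)
(21344 + (√(122 + 136) + C)²) - 294819 = (21344 + (√(122 + 136) - 132/127)²) - 294819 = (21344 + (√258 - 132/127)²) - 294819 = (21344 + (-132/127 + √258)²) - 294819 = -273475 + (-132/127 + √258)²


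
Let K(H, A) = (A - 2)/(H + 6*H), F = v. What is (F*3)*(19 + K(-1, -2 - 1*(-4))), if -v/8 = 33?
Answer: -15048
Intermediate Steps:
v = -264 (v = -8*33 = -264)
F = -264
K(H, A) = (-2 + A)/(7*H) (K(H, A) = (-2 + A)/((7*H)) = (-2 + A)*(1/(7*H)) = (-2 + A)/(7*H))
(F*3)*(19 + K(-1, -2 - 1*(-4))) = (-264*3)*(19 + (⅐)*(-2 + (-2 - 1*(-4)))/(-1)) = -792*(19 + (⅐)*(-1)*(-2 + (-2 + 4))) = -792*(19 + (⅐)*(-1)*(-2 + 2)) = -792*(19 + (⅐)*(-1)*0) = -792*(19 + 0) = -792*19 = -15048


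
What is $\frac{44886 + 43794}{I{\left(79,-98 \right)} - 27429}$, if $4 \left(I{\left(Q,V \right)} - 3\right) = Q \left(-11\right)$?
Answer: $- \frac{354720}{110573} \approx -3.208$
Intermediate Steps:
$I{\left(Q,V \right)} = 3 - \frac{11 Q}{4}$ ($I{\left(Q,V \right)} = 3 + \frac{Q \left(-11\right)}{4} = 3 + \frac{\left(-11\right) Q}{4} = 3 - \frac{11 Q}{4}$)
$\frac{44886 + 43794}{I{\left(79,-98 \right)} - 27429} = \frac{44886 + 43794}{\left(3 - \frac{869}{4}\right) - 27429} = \frac{88680}{\left(3 - \frac{869}{4}\right) - 27429} = \frac{88680}{- \frac{857}{4} - 27429} = \frac{88680}{- \frac{110573}{4}} = 88680 \left(- \frac{4}{110573}\right) = - \frac{354720}{110573}$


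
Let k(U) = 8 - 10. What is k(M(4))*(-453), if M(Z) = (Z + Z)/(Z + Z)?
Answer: 906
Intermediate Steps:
M(Z) = 1 (M(Z) = (2*Z)/((2*Z)) = (2*Z)*(1/(2*Z)) = 1)
k(U) = -2
k(M(4))*(-453) = -2*(-453) = 906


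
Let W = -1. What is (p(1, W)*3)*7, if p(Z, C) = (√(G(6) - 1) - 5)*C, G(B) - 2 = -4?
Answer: 105 - 21*I*√3 ≈ 105.0 - 36.373*I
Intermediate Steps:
G(B) = -2 (G(B) = 2 - 4 = -2)
p(Z, C) = C*(-5 + I*√3) (p(Z, C) = (√(-2 - 1) - 5)*C = (√(-3) - 5)*C = (I*√3 - 5)*C = (-5 + I*√3)*C = C*(-5 + I*√3))
(p(1, W)*3)*7 = (-(-5 + I*√3)*3)*7 = ((5 - I*√3)*3)*7 = (15 - 3*I*√3)*7 = 105 - 21*I*√3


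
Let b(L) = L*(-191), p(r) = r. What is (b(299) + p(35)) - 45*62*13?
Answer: -93344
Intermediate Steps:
b(L) = -191*L
(b(299) + p(35)) - 45*62*13 = (-191*299 + 35) - 45*62*13 = (-57109 + 35) - 2790*13 = -57074 - 36270 = -93344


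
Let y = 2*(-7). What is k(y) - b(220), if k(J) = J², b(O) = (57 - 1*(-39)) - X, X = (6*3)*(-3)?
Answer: 46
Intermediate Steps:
X = -54 (X = 18*(-3) = -54)
y = -14
b(O) = 150 (b(O) = (57 - 1*(-39)) - 1*(-54) = (57 + 39) + 54 = 96 + 54 = 150)
k(y) - b(220) = (-14)² - 1*150 = 196 - 150 = 46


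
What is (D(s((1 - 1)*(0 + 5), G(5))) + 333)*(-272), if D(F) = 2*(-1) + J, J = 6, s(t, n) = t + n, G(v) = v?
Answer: -91664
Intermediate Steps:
s(t, n) = n + t
D(F) = 4 (D(F) = 2*(-1) + 6 = -2 + 6 = 4)
(D(s((1 - 1)*(0 + 5), G(5))) + 333)*(-272) = (4 + 333)*(-272) = 337*(-272) = -91664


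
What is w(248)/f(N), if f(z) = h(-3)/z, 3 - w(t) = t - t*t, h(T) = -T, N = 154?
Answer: 9433886/3 ≈ 3.1446e+6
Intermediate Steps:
w(t) = 3 + t² - t (w(t) = 3 - (t - t*t) = 3 - (t - t²) = 3 + (t² - t) = 3 + t² - t)
f(z) = 3/z (f(z) = (-1*(-3))/z = 3/z)
w(248)/f(N) = (3 + 248² - 1*248)/((3/154)) = (3 + 61504 - 248)/((3*(1/154))) = 61259/(3/154) = 61259*(154/3) = 9433886/3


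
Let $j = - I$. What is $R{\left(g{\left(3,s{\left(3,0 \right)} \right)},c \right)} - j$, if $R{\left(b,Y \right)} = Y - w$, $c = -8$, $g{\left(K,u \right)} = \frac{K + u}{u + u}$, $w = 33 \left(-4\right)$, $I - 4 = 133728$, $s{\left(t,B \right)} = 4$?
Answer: $133856$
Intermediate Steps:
$I = 133732$ ($I = 4 + 133728 = 133732$)
$w = -132$
$j = -133732$ ($j = \left(-1\right) 133732 = -133732$)
$g{\left(K,u \right)} = \frac{K + u}{2 u}$
$R{\left(b,Y \right)} = 132 + Y$ ($R{\left(b,Y \right)} = Y - -132 = Y + 132 = 132 + Y$)
$R{\left(g{\left(3,s{\left(3,0 \right)} \right)},c \right)} - j = \left(132 - 8\right) - -133732 = 124 + 133732 = 133856$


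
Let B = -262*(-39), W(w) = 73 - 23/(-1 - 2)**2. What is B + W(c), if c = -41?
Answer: 92596/9 ≈ 10288.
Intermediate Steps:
W(w) = 634/9 (W(w) = 73 - 23/((-3)**2) = 73 - 23/9 = 634/9)
B = 10218
B + W(c) = 10218 + 634/9 = 92596/9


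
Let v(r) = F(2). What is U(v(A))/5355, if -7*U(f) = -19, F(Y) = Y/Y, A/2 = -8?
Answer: 19/37485 ≈ 0.00050687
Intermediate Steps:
A = -16 (A = 2*(-8) = -16)
F(Y) = 1
v(r) = 1
U(f) = 19/7 (U(f) = -⅐*(-19) = 19/7)
U(v(A))/5355 = (19/7)/5355 = (19/7)*(1/5355) = 19/37485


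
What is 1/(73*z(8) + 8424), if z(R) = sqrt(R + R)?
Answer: 1/8716 ≈ 0.00011473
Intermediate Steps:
z(R) = sqrt(2)*sqrt(R) (z(R) = sqrt(2*R) = sqrt(2)*sqrt(R))
1/(73*z(8) + 8424) = 1/(73*(sqrt(2)*sqrt(8)) + 8424) = 1/(73*(sqrt(2)*(2*sqrt(2))) + 8424) = 1/(73*4 + 8424) = 1/(292 + 8424) = 1/8716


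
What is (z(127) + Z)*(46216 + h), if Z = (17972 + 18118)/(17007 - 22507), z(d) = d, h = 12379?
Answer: 776278279/110 ≈ 7.0571e+6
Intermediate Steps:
Z = -3609/550 (Z = 36090/(-5500) = 36090*(-1/5500) = -3609/550 ≈ -6.5618)
(z(127) + Z)*(46216 + h) = (127 - 3609/550)*(46216 + 12379) = (66241/550)*58595 = 776278279/110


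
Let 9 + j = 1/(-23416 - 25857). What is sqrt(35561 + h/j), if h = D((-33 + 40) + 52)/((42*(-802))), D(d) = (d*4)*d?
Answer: 7*sqrt(206545001223864892398)/533479974 ≈ 188.58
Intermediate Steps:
j = -443458/49273 (j = -9 + 1/(-23416 - 25857) = -9 + 1/(-49273) = -9 - 1/49273 = -443458/49273 ≈ -9.0000)
D(d) = 4*d**2 (D(d) = (4*d)*d = 4*d**2)
h = -3481/8421 (h = (4*((-33 + 40) + 52)**2)/((42*(-802))) = (4*(7 + 52)**2)/(-33684) = (4*59**2)*(-1/33684) = (4*3481)*(-1/33684) = 13924*(-1/33684) = -3481/8421 ≈ -0.41337)
sqrt(35561 + h/j) = sqrt(35561 - 3481/(8421*(-443458/49273))) = sqrt(35561 - 3481/8421*(-49273/443458)) = sqrt(35561 + 24502759/533479974) = sqrt(18971105858173/533479974) = 7*sqrt(206545001223864892398)/533479974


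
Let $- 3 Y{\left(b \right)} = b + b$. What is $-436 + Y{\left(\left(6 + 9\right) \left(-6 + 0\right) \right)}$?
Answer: $-376$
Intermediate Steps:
$Y{\left(b \right)} = - \frac{2 b}{3}$ ($Y{\left(b \right)} = - \frac{b + b}{3} = - \frac{2 b}{3}$)
$-436 + Y{\left(\left(6 + 9\right) \left(-6 + 0\right) \right)} = -436 - \frac{2 \left(6 + 9\right) \left(-6 + 0\right)}{3} = -436 - \frac{2 \cdot 15 \left(-6\right)}{3} = -436 - -60 = -436 + 60 = -376$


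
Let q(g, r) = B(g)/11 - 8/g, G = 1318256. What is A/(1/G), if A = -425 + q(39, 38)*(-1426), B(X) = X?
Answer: -2934151794448/429 ≈ -6.8395e+9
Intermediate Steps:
q(g, r) = -8/g + g/11 (q(g, r) = g/11 - 8/g = -8/g + g/11)
A = -2225783/429 (A = -425 + (-8/39 + (1/11)*39)*(-1426) = -425 + (-8*1/39 + 39/11)*(-1426) = -425 + (-8/39 + 39/11)*(-1426) = -425 + (1433/429)*(-1426) = -425 - 2043458/429 = -2225783/429 ≈ -5188.3)
A/(1/G) = -2225783/(429*(1/1318256)) = -2225783/(429*1/1318256) = -2225783/429*1318256 = -2934151794448/429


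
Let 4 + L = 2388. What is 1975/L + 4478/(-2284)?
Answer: -1541163/1361264 ≈ -1.1322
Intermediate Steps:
L = 2384 (L = -4 + 2388 = 2384)
1975/L + 4478/(-2284) = 1975/2384 + 4478/(-2284) = 1975*(1/2384) + 4478*(-1/2284) = 1975/2384 - 2239/1142 = -1541163/1361264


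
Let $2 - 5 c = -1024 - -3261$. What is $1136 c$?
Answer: $-507792$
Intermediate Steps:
$c = -447$ ($c = \frac{2}{5} - \frac{-1024 - -3261}{5} = \frac{2}{5} - \frac{-1024 + 3261}{5} = \frac{2}{5} - \frac{2237}{5} = -447$)
$1136 c = 1136 \left(-447\right) = -507792$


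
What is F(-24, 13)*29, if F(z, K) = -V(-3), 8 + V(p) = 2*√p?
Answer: 232 - 58*I*√3 ≈ 232.0 - 100.46*I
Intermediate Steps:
V(p) = -8 + 2*√p
F(z, K) = 8 - 2*I*√3 (F(z, K) = -(-8 + 2*√(-3)) = -(-8 + 2*(I*√3)) = -(-8 + 2*I*√3) = 8 - 2*I*√3)
F(-24, 13)*29 = (8 - 2*I*√3)*29 = 232 - 58*I*√3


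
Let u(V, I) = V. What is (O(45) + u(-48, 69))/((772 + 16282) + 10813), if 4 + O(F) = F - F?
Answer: -52/27867 ≈ -0.0018660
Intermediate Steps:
O(F) = -4 (O(F) = -4 + (F - F) = -4 + 0 = -4)
(O(45) + u(-48, 69))/((772 + 16282) + 10813) = (-4 - 48)/((772 + 16282) + 10813) = -52/(17054 + 10813) = -52/27867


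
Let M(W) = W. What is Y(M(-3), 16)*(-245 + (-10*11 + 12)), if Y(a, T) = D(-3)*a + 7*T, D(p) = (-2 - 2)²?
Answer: -21952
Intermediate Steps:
D(p) = 16 (D(p) = (-4)² = 16)
Y(a, T) = 7*T + 16*a (Y(a, T) = 16*a + 7*T = 7*T + 16*a)
Y(M(-3), 16)*(-245 + (-10*11 + 12)) = (7*16 + 16*(-3))*(-245 + (-10*11 + 12)) = (112 - 48)*(-245 + (-110 + 12)) = 64*(-245 - 98) = 64*(-343) = -21952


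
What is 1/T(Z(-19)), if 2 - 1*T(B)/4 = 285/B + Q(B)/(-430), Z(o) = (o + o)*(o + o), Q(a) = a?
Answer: 4085/84327 ≈ 0.048442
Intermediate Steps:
Z(o) = 4*o**2 (Z(o) = (2*o)*(2*o) = 4*o**2)
T(B) = 8 - 1140/B + 2*B/215 (T(B) = 8 - 4*(285/B + B/(-430)) = 8 - 4*(285/B + B*(-1/430)) = 8 - 4*(285/B - B/430) = 8 + (-1140/B + 2*B/215) = 8 - 1140/B + 2*B/215)
1/T(Z(-19)) = 1/(8 - 1140/(4*(-19)**2) + 2*(4*(-19)**2)/215) = 1/(8 - 1140/(4*361) + 2*(4*361)/215) = 1/(8 - 1140/1444 + (2/215)*1444) = 1/(8 - 1140*1/1444 + 2888/215) = 1/(8 - 15/19 + 2888/215) = 1/(84327/4085) = 4085/84327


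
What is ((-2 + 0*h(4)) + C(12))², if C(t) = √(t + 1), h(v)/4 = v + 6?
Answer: (2 - √13)² ≈ 2.5778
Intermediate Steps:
h(v) = 24 + 4*v (h(v) = 4*(v + 6) = 4*(6 + v) = 24 + 4*v)
C(t) = √(1 + t)
((-2 + 0*h(4)) + C(12))² = ((-2 + 0*(24 + 4*4)) + √(1 + 12))² = ((-2 + 0*(24 + 16)) + √13)² = ((-2 + 0*40) + √13)² = ((-2 + 0) + √13)² = (-2 + √13)²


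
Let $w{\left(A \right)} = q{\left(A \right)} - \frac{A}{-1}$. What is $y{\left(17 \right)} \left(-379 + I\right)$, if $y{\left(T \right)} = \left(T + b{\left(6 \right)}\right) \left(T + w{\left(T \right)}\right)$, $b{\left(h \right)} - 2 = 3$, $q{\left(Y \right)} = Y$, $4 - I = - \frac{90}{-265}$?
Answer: $- \frac{22319946}{53} \approx -4.2113 \cdot 10^{5}$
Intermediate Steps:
$I = \frac{194}{53}$ ($I = 4 - - \frac{90}{-265} = 4 - \left(-90\right) \left(- \frac{1}{265}\right) = 4 - \frac{18}{53} = \frac{194}{53} \approx 3.6604$)
$b{\left(h \right)} = 5$ ($b{\left(h \right)} = 2 + 3 = 5$)
$w{\left(A \right)} = 2 A$ ($w{\left(A \right)} = A - \frac{A}{-1} = A - A \left(-1\right) = A - - A = A + A = 2 A$)
$y{\left(T \right)} = 3 T \left(5 + T\right)$ ($y{\left(T \right)} = \left(T + 5\right) \left(T + 2 T\right) = \left(5 + T\right) 3 T = 3 T \left(5 + T\right)$)
$y{\left(17 \right)} \left(-379 + I\right) = 3 \cdot 17 \left(5 + 17\right) \left(-379 + \frac{194}{53}\right) = 3 \cdot 17 \cdot 22 \left(- \frac{19893}{53}\right) = 1122 \left(- \frac{19893}{53}\right) = - \frac{22319946}{53}$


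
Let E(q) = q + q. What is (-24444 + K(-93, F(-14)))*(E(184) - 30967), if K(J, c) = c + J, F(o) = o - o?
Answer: 750807663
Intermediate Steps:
F(o) = 0
K(J, c) = J + c
E(q) = 2*q
(-24444 + K(-93, F(-14)))*(E(184) - 30967) = (-24444 + (-93 + 0))*(2*184 - 30967) = (-24444 - 93)*(368 - 30967) = -24537*(-30599) = 750807663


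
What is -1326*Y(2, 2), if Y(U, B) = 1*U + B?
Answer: -5304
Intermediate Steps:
Y(U, B) = B + U (Y(U, B) = U + B = B + U)
-1326*Y(2, 2) = -1326*(2 + 2) = -1326*4 = -5304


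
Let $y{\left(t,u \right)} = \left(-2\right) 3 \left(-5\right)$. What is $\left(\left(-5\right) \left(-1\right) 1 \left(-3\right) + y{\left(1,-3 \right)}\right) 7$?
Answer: $105$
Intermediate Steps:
$y{\left(t,u \right)} = 30$ ($y{\left(t,u \right)} = \left(-6\right) \left(-5\right) = 30$)
$\left(\left(-5\right) \left(-1\right) 1 \left(-3\right) + y{\left(1,-3 \right)}\right) 7 = \left(\left(-5\right) \left(-1\right) 1 \left(-3\right) + 30\right) 7 = \left(5 \cdot 1 \left(-3\right) + 30\right) 7 = \left(5 \left(-3\right) + 30\right) 7 = \left(-15 + 30\right) 7 = 15 \cdot 7 = 105$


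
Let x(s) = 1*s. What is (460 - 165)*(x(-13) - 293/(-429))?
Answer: -1558780/429 ≈ -3633.5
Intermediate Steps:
x(s) = s
(460 - 165)*(x(-13) - 293/(-429)) = (460 - 165)*(-13 - 293/(-429)) = 295*(-13 - 293*(-1/429)) = 295*(-13 + 293/429) = 295*(-5284/429) = -1558780/429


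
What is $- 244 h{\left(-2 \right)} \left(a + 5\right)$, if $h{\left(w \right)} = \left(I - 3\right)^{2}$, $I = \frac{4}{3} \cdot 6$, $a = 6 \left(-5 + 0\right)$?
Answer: $152500$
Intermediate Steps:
$a = -30$ ($a = 6 \left(-5\right) = -30$)
$I = 8$ ($I = 4 \cdot \frac{1}{3} \cdot 6 = \frac{4}{3} \cdot 6 = 8$)
$h{\left(w \right)} = 25$ ($h{\left(w \right)} = \left(8 - 3\right)^{2} = 5^{2} = 25$)
$- 244 h{\left(-2 \right)} \left(a + 5\right) = \left(-244\right) 25 \left(-30 + 5\right) = \left(-6100\right) \left(-25\right) = 152500$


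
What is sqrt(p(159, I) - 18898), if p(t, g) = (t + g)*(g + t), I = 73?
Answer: sqrt(34926) ≈ 186.89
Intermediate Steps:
p(t, g) = (g + t)**2 (p(t, g) = (g + t)*(g + t) = (g + t)**2)
sqrt(p(159, I) - 18898) = sqrt((73 + 159)**2 - 18898) = sqrt(232**2 - 18898) = sqrt(53824 - 18898) = sqrt(34926)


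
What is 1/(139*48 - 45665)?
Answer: -1/38993 ≈ -2.5646e-5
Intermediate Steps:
1/(139*48 - 45665) = 1/(6672 - 45665) = 1/(-38993) = -1/38993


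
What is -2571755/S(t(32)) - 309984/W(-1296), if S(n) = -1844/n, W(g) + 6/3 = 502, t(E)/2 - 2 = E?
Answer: 5429253719/57625 ≈ 94217.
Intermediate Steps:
t(E) = 4 + 2*E
W(g) = 500 (W(g) = -2 + 502 = 500)
-2571755/S(t(32)) - 309984/W(-1296) = -2571755/((-1844/(4 + 2*32))) - 309984/500 = -2571755/((-1844/(4 + 64))) - 309984*1/500 = -2571755/((-1844/68)) - 77496/125 = -2571755/((-1844*1/68)) - 77496/125 = -2571755/(-461/17) - 77496/125 = -2571755*(-17/461) - 77496/125 = 43719835/461 - 77496/125 = 5429253719/57625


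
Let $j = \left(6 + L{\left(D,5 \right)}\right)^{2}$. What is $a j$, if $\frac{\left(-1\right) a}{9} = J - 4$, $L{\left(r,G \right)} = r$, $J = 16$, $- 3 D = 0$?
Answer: $-3888$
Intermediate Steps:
$D = 0$ ($D = \left(- \frac{1}{3}\right) 0 = 0$)
$a = -108$ ($a = - 9 \left(16 - 4\right) = \left(-9\right) 12 = -108$)
$j = 36$ ($j = \left(6 + 0\right)^{2} = 6^{2} = 36$)
$a j = \left(-108\right) 36 = -3888$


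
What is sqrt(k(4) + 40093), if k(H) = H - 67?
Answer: sqrt(40030) ≈ 200.07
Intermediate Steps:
k(H) = -67 + H
sqrt(k(4) + 40093) = sqrt((-67 + 4) + 40093) = sqrt(-63 + 40093) = sqrt(40030)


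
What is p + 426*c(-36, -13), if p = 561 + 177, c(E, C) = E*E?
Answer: 552834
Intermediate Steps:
c(E, C) = E²
p = 738
p + 426*c(-36, -13) = 738 + 426*(-36)² = 738 + 426*1296 = 738 + 552096 = 552834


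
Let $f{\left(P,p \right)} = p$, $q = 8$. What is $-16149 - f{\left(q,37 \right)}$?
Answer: $-16186$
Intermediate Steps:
$-16149 - f{\left(q,37 \right)} = -16149 - 37 = -16186$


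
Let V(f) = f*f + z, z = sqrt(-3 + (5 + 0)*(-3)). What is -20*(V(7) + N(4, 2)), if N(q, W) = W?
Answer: -1020 - 60*I*sqrt(2) ≈ -1020.0 - 84.853*I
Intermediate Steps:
z = 3*I*sqrt(2) (z = sqrt(-3 + 5*(-3)) = sqrt(-3 - 15) = sqrt(-18) = 3*I*sqrt(2) ≈ 4.2426*I)
V(f) = f**2 + 3*I*sqrt(2) (V(f) = f*f + 3*I*sqrt(2) = f**2 + 3*I*sqrt(2))
-20*(V(7) + N(4, 2)) = -20*((7**2 + 3*I*sqrt(2)) + 2) = -20*((49 + 3*I*sqrt(2)) + 2) = -20*(51 + 3*I*sqrt(2)) = -1020 - 60*I*sqrt(2)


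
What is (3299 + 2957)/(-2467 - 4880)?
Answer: -6256/7347 ≈ -0.85150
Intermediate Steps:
(3299 + 2957)/(-2467 - 4880) = 6256/(-7347) = 6256*(-1/7347) = -6256/7347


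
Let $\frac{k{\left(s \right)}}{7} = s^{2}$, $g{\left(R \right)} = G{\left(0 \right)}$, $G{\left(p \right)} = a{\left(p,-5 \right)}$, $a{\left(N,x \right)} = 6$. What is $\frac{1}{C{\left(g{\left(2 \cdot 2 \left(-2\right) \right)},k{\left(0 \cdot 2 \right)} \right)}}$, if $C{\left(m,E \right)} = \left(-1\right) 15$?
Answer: $- \frac{1}{15} \approx -0.066667$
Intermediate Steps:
$G{\left(p \right)} = 6$
$g{\left(R \right)} = 6$
$k{\left(s \right)} = 7 s^{2}$
$C{\left(m,E \right)} = -15$
$\frac{1}{C{\left(g{\left(2 \cdot 2 \left(-2\right) \right)},k{\left(0 \cdot 2 \right)} \right)}} = \frac{1}{-15} = - \frac{1}{15}$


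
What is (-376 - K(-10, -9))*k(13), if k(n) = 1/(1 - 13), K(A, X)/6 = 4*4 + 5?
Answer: 251/6 ≈ 41.833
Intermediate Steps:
K(A, X) = 126 (K(A, X) = 6*(4*4 + 5) = 6*(16 + 5) = 6*21 = 126)
k(n) = -1/12 (k(n) = 1/(-12) = -1/12)
(-376 - K(-10, -9))*k(13) = (-376 - 1*126)*(-1/12) = (-376 - 126)*(-1/12) = -502*(-1/12) = 251/6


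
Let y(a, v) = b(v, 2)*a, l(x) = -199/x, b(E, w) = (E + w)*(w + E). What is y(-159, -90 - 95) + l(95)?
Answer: -505851544/95 ≈ -5.3248e+6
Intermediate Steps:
b(E, w) = (E + w)**2 (b(E, w) = (E + w)*(E + w) = (E + w)**2)
y(a, v) = a*(2 + v)**2 (y(a, v) = (v + 2)**2*a = (2 + v)**2*a = a*(2 + v)**2)
y(-159, -90 - 95) + l(95) = -159*(2 + (-90 - 95))**2 - 199/95 = -159*(2 - 185)**2 - 199*1/95 = -159*(-183)**2 - 199/95 = -159*33489 - 199/95 = -5324751 - 199/95 = -505851544/95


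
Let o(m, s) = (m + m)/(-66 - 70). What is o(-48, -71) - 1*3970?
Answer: -67478/17 ≈ -3969.3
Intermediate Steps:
o(m, s) = -m/68 (o(m, s) = (2*m)/(-136) = (2*m)*(-1/136) = -m/68)
o(-48, -71) - 1*3970 = -1/68*(-48) - 1*3970 = 12/17 - 3970 = -67478/17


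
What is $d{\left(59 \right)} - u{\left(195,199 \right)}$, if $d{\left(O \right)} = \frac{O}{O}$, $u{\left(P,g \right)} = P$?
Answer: $-194$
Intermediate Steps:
$d{\left(O \right)} = 1$
$d{\left(59 \right)} - u{\left(195,199 \right)} = 1 - 195 = -194$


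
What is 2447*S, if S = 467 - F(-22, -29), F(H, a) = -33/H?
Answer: 2278157/2 ≈ 1.1391e+6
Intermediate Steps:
S = 931/2 (S = 467 - (-33)/(-22) = 467 - (-33)*(-1)/22 = 467 - 1*3/2 = 467 - 3/2 = 931/2 ≈ 465.50)
2447*S = 2447*(931/2) = 2278157/2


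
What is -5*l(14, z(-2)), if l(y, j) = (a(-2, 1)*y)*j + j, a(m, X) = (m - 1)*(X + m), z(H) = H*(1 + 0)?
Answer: 430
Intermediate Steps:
z(H) = H (z(H) = H*1 = H)
a(m, X) = (-1 + m)*(X + m)
l(y, j) = j + 3*j*y (l(y, j) = (((-2)² - 1*1 - 1*(-2) + 1*(-2))*y)*j + j = ((4 - 1 + 2 - 2)*y)*j + j = (3*y)*j + j = 3*j*y + j = j + 3*j*y)
-5*l(14, z(-2)) = -(-10)*(1 + 3*14) = -(-10)*(1 + 42) = -(-10)*43 = -5*(-86) = 430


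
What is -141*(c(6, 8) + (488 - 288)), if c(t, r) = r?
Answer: -29328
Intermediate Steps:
-141*(c(6, 8) + (488 - 288)) = -141*(8 + (488 - 288)) = -141*(8 + 200) = -141*208 = -29328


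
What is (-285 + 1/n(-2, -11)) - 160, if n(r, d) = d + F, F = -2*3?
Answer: -7566/17 ≈ -445.06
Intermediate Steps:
F = -6
n(r, d) = -6 + d (n(r, d) = d - 6 = -6 + d)
(-285 + 1/n(-2, -11)) - 160 = (-285 + 1/(-6 - 11)) - 160 = (-285 + 1/(-17)) - 160 = (-285 - 1/17) - 160 = -4846/17 - 160 = -7566/17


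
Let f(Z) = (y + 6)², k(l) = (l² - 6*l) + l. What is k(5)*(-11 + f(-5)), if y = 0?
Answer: 0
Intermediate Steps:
k(l) = l² - 5*l
f(Z) = 36 (f(Z) = (0 + 6)² = 6² = 36)
k(5)*(-11 + f(-5)) = (5*(-5 + 5))*(-11 + 36) = (5*0)*25 = 0*25 = 0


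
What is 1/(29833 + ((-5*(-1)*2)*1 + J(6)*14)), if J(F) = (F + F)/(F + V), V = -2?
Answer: 1/29885 ≈ 3.3462e-5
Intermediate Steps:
J(F) = 2*F/(-2 + F) (J(F) = (F + F)/(F - 2) = (2*F)/(-2 + F) = 2*F/(-2 + F))
1/(29833 + ((-5*(-1)*2)*1 + J(6)*14)) = 1/(29833 + ((-5*(-1)*2)*1 + (2*6/(-2 + 6))*14)) = 1/(29833 + ((5*2)*1 + (2*6/4)*14)) = 1/(29833 + (10*1 + (2*6*(1/4))*14)) = 1/(29833 + (10 + 3*14)) = 1/(29833 + (10 + 42)) = 1/(29833 + 52) = 1/29885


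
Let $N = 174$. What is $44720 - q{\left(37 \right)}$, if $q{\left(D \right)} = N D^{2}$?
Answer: $-193486$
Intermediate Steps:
$q{\left(D \right)} = 174 D^{2}$
$44720 - q{\left(37 \right)} = 44720 - 174 \cdot 37^{2} = 44720 - 174 \cdot 1369 = 44720 - 238206 = -193486$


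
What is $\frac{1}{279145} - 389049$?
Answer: $- \frac{108601083104}{279145} \approx -3.8905 \cdot 10^{5}$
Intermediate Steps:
$\frac{1}{279145} - 389049 = - \frac{108601083104}{279145}$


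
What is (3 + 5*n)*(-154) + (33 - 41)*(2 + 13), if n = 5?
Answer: -4432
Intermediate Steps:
(3 + 5*n)*(-154) + (33 - 41)*(2 + 13) = (3 + 5*5)*(-154) + (33 - 41)*(2 + 13) = (3 + 25)*(-154) - 8*15 = 28*(-154) - 120 = -4312 - 120 = -4432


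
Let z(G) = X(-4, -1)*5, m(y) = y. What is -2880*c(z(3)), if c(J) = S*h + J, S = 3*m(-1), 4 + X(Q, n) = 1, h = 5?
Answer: 86400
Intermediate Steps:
X(Q, n) = -3 (X(Q, n) = -4 + 1 = -3)
z(G) = -15 (z(G) = -3*5 = -15)
S = -3 (S = 3*(-1) = -3)
c(J) = -15 + J (c(J) = -3*5 + J = -15 + J)
-2880*c(z(3)) = -2880*(-15 - 15) = -2880*(-30) = 86400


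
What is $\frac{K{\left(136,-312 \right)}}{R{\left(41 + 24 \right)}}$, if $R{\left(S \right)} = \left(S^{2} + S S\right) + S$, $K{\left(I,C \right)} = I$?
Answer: $\frac{136}{8515} \approx 0.015972$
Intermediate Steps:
$R{\left(S \right)} = S + 2 S^{2}$ ($R{\left(S \right)} = \left(S^{2} + S^{2}\right) + S = 2 S^{2} + S = S + 2 S^{2}$)
$\frac{K{\left(136,-312 \right)}}{R{\left(41 + 24 \right)}} = \frac{136}{\left(41 + 24\right) \left(1 + 2 \left(41 + 24\right)\right)} = \frac{136}{65 \left(1 + 2 \cdot 65\right)} = \frac{136}{65 \left(1 + 130\right)} = \frac{136}{65 \cdot 131} = \frac{136}{8515}$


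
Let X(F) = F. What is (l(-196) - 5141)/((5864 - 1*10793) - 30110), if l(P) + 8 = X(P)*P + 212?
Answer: -33479/35039 ≈ -0.95548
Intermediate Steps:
l(P) = 204 + P² (l(P) = -8 + (P*P + 212) = -8 + (P² + 212) = -8 + (212 + P²) = 204 + P²)
(l(-196) - 5141)/((5864 - 1*10793) - 30110) = ((204 + (-196)²) - 5141)/((5864 - 1*10793) - 30110) = ((204 + 38416) - 5141)/((5864 - 10793) - 30110) = (38620 - 5141)/(-4929 - 30110) = 33479/(-35039) = 33479*(-1/35039) = -33479/35039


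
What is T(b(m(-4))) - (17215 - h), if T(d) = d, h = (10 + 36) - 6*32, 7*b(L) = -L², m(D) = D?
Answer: -121543/7 ≈ -17363.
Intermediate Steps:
b(L) = -L²/7 (b(L) = (-L²)/7 = -L²/7)
h = -146 (h = 46 - 192 = -146)
T(b(m(-4))) - (17215 - h) = -⅐*(-4)² - (17215 - 1*(-146)) = -⅐*16 - (17215 + 146) = -16/7 - 1*17361 = -16/7 - 17361 = -121543/7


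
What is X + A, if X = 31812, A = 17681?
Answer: 49493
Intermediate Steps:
X + A = 31812 + 17681 = 49493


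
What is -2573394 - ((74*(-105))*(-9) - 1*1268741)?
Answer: -1374583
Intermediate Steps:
-2573394 - ((74*(-105))*(-9) - 1*1268741) = -2573394 - (-7770*(-9) - 1268741) = -2573394 - (69930 - 1268741) = -2573394 - 1*(-1198811) = -2573394 + 1198811 = -1374583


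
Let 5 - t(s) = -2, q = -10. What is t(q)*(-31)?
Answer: -217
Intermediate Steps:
t(s) = 7 (t(s) = 5 - 1*(-2) = 5 + 2 = 7)
t(q)*(-31) = 7*(-31) = -217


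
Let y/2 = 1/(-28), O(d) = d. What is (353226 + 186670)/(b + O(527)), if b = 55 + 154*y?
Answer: 539896/571 ≈ 945.53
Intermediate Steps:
y = -1/14 (y = 2/(-28) = 2*(-1/28) = -1/14 ≈ -0.071429)
b = 44 (b = 55 + 154*(-1/14) = 55 - 11 = 44)
(353226 + 186670)/(b + O(527)) = (353226 + 186670)/(44 + 527) = 539896/571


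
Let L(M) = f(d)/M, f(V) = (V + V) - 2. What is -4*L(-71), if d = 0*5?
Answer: -8/71 ≈ -0.11268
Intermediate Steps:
d = 0
f(V) = -2 + 2*V (f(V) = 2*V - 2 = -2 + 2*V)
L(M) = -2/M (L(M) = (-2 + 2*0)/M = (-2 + 0)/M = -2/M)
-4*L(-71) = -(-8)/(-71) = -(-8)*(-1)/71 = -4*2/71 = -8/71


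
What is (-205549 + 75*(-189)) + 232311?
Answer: 12587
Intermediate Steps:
(-205549 + 75*(-189)) + 232311 = (-205549 - 14175) + 232311 = -219724 + 232311 = 12587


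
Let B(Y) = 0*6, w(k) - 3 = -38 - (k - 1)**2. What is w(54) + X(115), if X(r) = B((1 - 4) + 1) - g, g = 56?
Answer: -2900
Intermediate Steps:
w(k) = -35 - (-1 + k)**2 (w(k) = 3 + (-38 - (k - 1)**2) = 3 + (-38 - (-1 + k)**2) = -35 - (-1 + k)**2)
B(Y) = 0
X(r) = -56 (X(r) = 0 - 1*56 = 0 - 56 = -56)
w(54) + X(115) = (-35 - (-1 + 54)**2) - 56 = (-35 - 1*53**2) - 56 = (-35 - 1*2809) - 56 = (-35 - 2809) - 56 = -2844 - 56 = -2900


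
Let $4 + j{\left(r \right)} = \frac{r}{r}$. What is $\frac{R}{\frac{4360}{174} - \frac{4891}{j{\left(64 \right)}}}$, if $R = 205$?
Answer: $\frac{17835}{144019} \approx 0.12384$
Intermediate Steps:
$j{\left(r \right)} = -3$ ($j{\left(r \right)} = -4 + \frac{r}{r} = -4 + 1 = -3$)
$\frac{R}{\frac{4360}{174} - \frac{4891}{j{\left(64 \right)}}} = \frac{205}{\frac{4360}{174} - \frac{4891}{-3}} = \frac{205}{4360 \cdot \frac{1}{174} - - \frac{4891}{3}} = \frac{205}{\frac{2180}{87} + \frac{4891}{3}} = \frac{205}{\frac{144019}{87}} = 205 \cdot \frac{87}{144019} = \frac{17835}{144019}$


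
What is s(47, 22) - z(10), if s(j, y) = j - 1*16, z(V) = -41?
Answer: 72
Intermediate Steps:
s(j, y) = -16 + j (s(j, y) = j - 16 = -16 + j)
s(47, 22) - z(10) = (-16 + 47) - 1*(-41) = 31 + 41 = 72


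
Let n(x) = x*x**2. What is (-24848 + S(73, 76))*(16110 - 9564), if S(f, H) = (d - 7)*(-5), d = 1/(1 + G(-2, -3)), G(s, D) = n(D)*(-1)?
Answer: -2273978937/14 ≈ -1.6243e+8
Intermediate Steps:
n(x) = x**3
G(s, D) = -D**3 (G(s, D) = D**3*(-1) = -D**3)
d = 1/28 (d = 1/(1 - 1*(-3)**3) = 1/(1 - 1*(-27)) = 1/(1 + 27) = 1/28 ≈ 0.035714)
S(f, H) = 975/28 (S(f, H) = (1/28 - 7)*(-5) = -195/28*(-5) = 975/28)
(-24848 + S(73, 76))*(16110 - 9564) = (-24848 + 975/28)*(16110 - 9564) = -694769/28*6546 = -2273978937/14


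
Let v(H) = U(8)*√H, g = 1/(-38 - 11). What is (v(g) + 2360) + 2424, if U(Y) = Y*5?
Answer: 4784 + 40*I/7 ≈ 4784.0 + 5.7143*I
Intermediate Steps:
g = -1/49 (g = 1/(-49) = -1/49 ≈ -0.020408)
U(Y) = 5*Y
v(H) = 40*√H (v(H) = (5*8)*√H = 40*√H)
(v(g) + 2360) + 2424 = (40*√(-1/49) + 2360) + 2424 = (40*(I/7) + 2360) + 2424 = (40*I/7 + 2360) + 2424 = (2360 + 40*I/7) + 2424 = 4784 + 40*I/7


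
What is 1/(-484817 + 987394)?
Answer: 1/502577 ≈ 1.9897e-6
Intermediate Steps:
1/(-484817 + 987394) = 1/502577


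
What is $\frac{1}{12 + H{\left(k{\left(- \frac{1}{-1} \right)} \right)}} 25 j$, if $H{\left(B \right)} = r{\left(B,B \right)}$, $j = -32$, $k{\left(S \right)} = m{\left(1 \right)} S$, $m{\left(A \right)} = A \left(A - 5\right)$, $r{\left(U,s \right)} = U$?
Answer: $-100$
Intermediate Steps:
$m{\left(A \right)} = A \left(-5 + A\right)$
$k{\left(S \right)} = - 4 S$ ($k{\left(S \right)} = 1 \left(-5 + 1\right) S = 1 \left(-4\right) S = - 4 S$)
$H{\left(B \right)} = B$
$\frac{1}{12 + H{\left(k{\left(- \frac{1}{-1} \right)} \right)}} 25 j = \frac{1}{12 - 4 \left(- \frac{1}{-1}\right)} 25 \left(-32\right) = \frac{1}{12 - 4 \left(\left(-1\right) \left(-1\right)\right)} 25 \left(-32\right) = \frac{1}{12 - 4} \cdot 25 \left(-32\right) = \frac{1}{8} \cdot 25 \left(-32\right) = \frac{25}{8} \left(-32\right) = -100$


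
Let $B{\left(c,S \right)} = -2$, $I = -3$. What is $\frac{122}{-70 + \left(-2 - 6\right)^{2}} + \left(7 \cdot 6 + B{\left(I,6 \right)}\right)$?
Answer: $\frac{59}{3} \approx 19.667$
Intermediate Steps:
$\frac{122}{-70 + \left(-2 - 6\right)^{2}} + \left(7 \cdot 6 + B{\left(I,6 \right)}\right) = \frac{122}{-70 + \left(-2 - 6\right)^{2}} + \left(7 \cdot 6 - 2\right) = \frac{122}{-70 + \left(-8\right)^{2}} + \left(42 - 2\right) = \frac{122}{-70 + 64} + 40 = \frac{122}{-6} + 40 = 122 \left(- \frac{1}{6}\right) + 40 = - \frac{61}{3} + 40 = \frac{59}{3}$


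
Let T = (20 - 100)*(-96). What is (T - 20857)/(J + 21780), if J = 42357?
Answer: -13177/64137 ≈ -0.20545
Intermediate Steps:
T = 7680 (T = -80*(-96) = 7680)
(T - 20857)/(J + 21780) = (7680 - 20857)/(42357 + 21780) = -13177/64137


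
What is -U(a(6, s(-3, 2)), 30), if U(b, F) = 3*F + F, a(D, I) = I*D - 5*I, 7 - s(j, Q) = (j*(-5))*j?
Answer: -120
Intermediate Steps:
s(j, Q) = 7 + 5*j**2 (s(j, Q) = 7 - j*(-5)*j = 7 - (-5*j)*j = 7 - (-5)*j**2 = 7 + 5*j**2)
a(D, I) = -5*I + D*I (a(D, I) = D*I - 5*I = -5*I + D*I)
U(b, F) = 4*F
-U(a(6, s(-3, 2)), 30) = -4*30 = -1*120 = -120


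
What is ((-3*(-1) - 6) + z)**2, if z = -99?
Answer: 10404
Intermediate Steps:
((-3*(-1) - 6) + z)**2 = ((-3*(-1) - 6) - 99)**2 = ((3 - 6) - 99)**2 = (-3 - 99)**2 = (-102)**2 = 10404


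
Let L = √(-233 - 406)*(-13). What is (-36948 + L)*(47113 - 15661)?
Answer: -1162088496 - 1226628*I*√71 ≈ -1.1621e+9 - 1.0336e+7*I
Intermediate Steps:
L = -39*I*√71 (L = √(-639)*(-13) = (3*I*√71)*(-13) = -39*I*√71 ≈ -328.62*I)
(-36948 + L)*(47113 - 15661) = (-36948 - 39*I*√71)*(47113 - 15661) = (-36948 - 39*I*√71)*31452 = -1162088496 - 1226628*I*√71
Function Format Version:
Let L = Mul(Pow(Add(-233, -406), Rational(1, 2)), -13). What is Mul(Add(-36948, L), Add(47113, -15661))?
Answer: Add(-1162088496, Mul(-1226628, I, Pow(71, Rational(1, 2)))) ≈ Add(-1.1621e+9, Mul(-1.0336e+7, I))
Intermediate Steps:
L = Mul(-39, I, Pow(71, Rational(1, 2))) (L = Mul(Pow(-639, Rational(1, 2)), -13) = Mul(Mul(3, I, Pow(71, Rational(1, 2))), -13) = Mul(-39, I, Pow(71, Rational(1, 2))) ≈ Mul(-328.62, I))
Mul(Add(-36948, L), Add(47113, -15661)) = Mul(Add(-36948, Mul(-39, I, Pow(71, Rational(1, 2)))), Add(47113, -15661)) = Mul(Add(-36948, Mul(-39, I, Pow(71, Rational(1, 2)))), 31452) = Add(-1162088496, Mul(-1226628, I, Pow(71, Rational(1, 2))))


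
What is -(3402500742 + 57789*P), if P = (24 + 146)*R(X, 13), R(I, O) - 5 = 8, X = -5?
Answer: -3530214432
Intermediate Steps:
R(I, O) = 13 (R(I, O) = 5 + 8 = 13)
P = 2210 (P = (24 + 146)*13 = 170*13 = 2210)
-(3402500742 + 57789*P) = -57789/(1/(58878 + 2210)) = -57789/(1/61088) = -57789/1/61088 = -57789*61088 = -3530214432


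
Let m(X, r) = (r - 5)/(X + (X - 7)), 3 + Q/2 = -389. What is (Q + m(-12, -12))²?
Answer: 589858369/961 ≈ 6.1380e+5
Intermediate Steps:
Q = -784 (Q = -6 + 2*(-389) = -6 - 778 = -784)
m(X, r) = (-5 + r)/(-7 + 2*X) (m(X, r) = (-5 + r)/(X + (-7 + X)) = (-5 + r)/(-7 + 2*X))
(Q + m(-12, -12))² = (-784 + (-5 - 12)/(-7 + 2*(-12)))² = (-784 - 17/(-7 - 24))² = (-784 - 17/(-31))² = (-784 - 1/31*(-17))² = (-784 + 17/31)² = (-24287/31)² = 589858369/961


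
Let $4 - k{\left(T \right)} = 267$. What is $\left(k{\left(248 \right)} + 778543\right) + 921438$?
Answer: $1699718$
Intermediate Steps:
$k{\left(T \right)} = -263$ ($k{\left(T \right)} = 4 - 267 = -263$)
$\left(k{\left(248 \right)} + 778543\right) + 921438 = \left(-263 + 778543\right) + 921438 = 778280 + 921438 = 1699718$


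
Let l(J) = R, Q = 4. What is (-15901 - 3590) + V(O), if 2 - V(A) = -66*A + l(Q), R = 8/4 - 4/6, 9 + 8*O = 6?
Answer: -234181/12 ≈ -19515.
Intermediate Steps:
O = -3/8 (O = -9/8 + (1/8)*6 = -9/8 + 3/4 = -3/8 ≈ -0.37500)
R = 4/3 (R = 8*(1/4) - 4*1/6 = 2 - 2/3 = 4/3 ≈ 1.3333)
l(J) = 4/3
V(A) = 2/3 + 66*A (V(A) = 2 - (-66*A + 4/3) = 2 - (4/3 - 66*A) = 2 + (-4/3 + 66*A) = 2/3 + 66*A)
(-15901 - 3590) + V(O) = (-15901 - 3590) + (2/3 + 66*(-3/8)) = -19491 + (2/3 - 99/4) = -19491 - 289/12 = -234181/12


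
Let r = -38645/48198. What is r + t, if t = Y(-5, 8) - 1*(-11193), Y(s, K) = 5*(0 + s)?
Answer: 538236619/48198 ≈ 11167.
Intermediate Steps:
Y(s, K) = 5*s
r = -38645/48198 (r = -38645*1/48198 = -38645/48198 ≈ -0.80180)
t = 11168 (t = 5*(-5) - 1*(-11193) = -25 + 11193 = 11168)
r + t = -38645/48198 + 11168 = 538236619/48198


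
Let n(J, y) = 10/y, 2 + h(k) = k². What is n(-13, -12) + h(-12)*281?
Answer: 239407/6 ≈ 39901.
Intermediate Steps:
h(k) = -2 + k²
n(-13, -12) + h(-12)*281 = 10/(-12) + (-2 + (-12)²)*281 = 10*(-1/12) + (-2 + 144)*281 = -⅚ + 142*281 = -⅚ + 39902 = 239407/6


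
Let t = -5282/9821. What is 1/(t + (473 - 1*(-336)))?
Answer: 9821/7939907 ≈ 0.0012369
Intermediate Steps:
t = -5282/9821 (t = -5282*1/9821 = -5282/9821 ≈ -0.53783)
1/(t + (473 - 1*(-336))) = 1/(-5282/9821 + (473 - 1*(-336))) = 1/(-5282/9821 + (473 + 336)) = 1/(-5282/9821 + 809) = 1/(7939907/9821) = 9821/7939907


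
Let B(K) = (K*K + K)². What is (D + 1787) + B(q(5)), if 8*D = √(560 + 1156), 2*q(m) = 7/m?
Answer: 17884161/10000 + √429/4 ≈ 1793.6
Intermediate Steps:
q(m) = 7/(2*m) (q(m) = (7/m)/2 = 7/(2*m))
D = √429/4 (D = √(560 + 1156)/8 = √1716/8 = (2*√429)/8 = √429/4 ≈ 5.1781)
B(K) = (K + K²)² (B(K) = (K² + K)² = (K + K²)²)
(D + 1787) + B(q(5)) = (√429/4 + 1787) + ((7/2)/5)²*(1 + (7/2)/5)² = (1787 + √429/4) + ((7/2)*(⅕))²*(1 + (7/2)*(⅕))² = (1787 + √429/4) + (7/10)²*(1 + 7/10)² = (1787 + √429/4) + 49*(17/10)²/100 = (1787 + √429/4) + (49/100)*(289/100) = (1787 + √429/4) + 14161/10000 = 17884161/10000 + √429/4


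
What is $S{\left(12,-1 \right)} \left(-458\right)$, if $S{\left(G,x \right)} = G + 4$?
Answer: $-7328$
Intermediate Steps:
$S{\left(G,x \right)} = 4 + G$
$S{\left(12,-1 \right)} \left(-458\right) = \left(4 + 12\right) \left(-458\right) = 16 \left(-458\right) = -7328$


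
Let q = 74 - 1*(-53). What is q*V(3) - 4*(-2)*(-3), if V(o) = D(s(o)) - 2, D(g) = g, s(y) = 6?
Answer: 484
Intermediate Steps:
q = 127 (q = 74 + 53 = 127)
V(o) = 4 (V(o) = 6 - 2 = 4)
q*V(3) - 4*(-2)*(-3) = 127*4 - 4*(-2)*(-3) = 508 + 8*(-3) = 508 - 24 = 484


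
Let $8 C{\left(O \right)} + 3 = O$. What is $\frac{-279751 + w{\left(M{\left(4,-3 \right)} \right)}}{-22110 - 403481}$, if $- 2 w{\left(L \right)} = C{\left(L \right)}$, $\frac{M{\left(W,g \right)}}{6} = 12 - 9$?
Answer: $\frac{4476031}{6809456} \approx 0.65733$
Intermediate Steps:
$C{\left(O \right)} = - \frac{3}{8} + \frac{O}{8}$
$M{\left(W,g \right)} = 18$ ($M{\left(W,g \right)} = 6 \left(12 - 9\right) = 6 \cdot 3 = 18$)
$w{\left(L \right)} = \frac{3}{16} - \frac{L}{16}$ ($w{\left(L \right)} = - \frac{- \frac{3}{8} + \frac{L}{8}}{2} = \frac{3}{16} - \frac{L}{16}$)
$\frac{-279751 + w{\left(M{\left(4,-3 \right)} \right)}}{-22110 - 403481} = \frac{-279751 + \left(\frac{3}{16} - \frac{9}{8}\right)}{-22110 - 403481} = \frac{-279751 + \left(\frac{3}{16} - \frac{9}{8}\right)}{-425591} = \left(-279751 - \frac{15}{16}\right) \left(- \frac{1}{425591}\right) = \left(- \frac{4476031}{16}\right) \left(- \frac{1}{425591}\right) = \frac{4476031}{6809456}$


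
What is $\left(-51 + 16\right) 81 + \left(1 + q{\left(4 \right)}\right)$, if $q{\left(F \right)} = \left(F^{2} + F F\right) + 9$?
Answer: $-2793$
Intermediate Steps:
$q{\left(F \right)} = 9 + 2 F^{2}$ ($q{\left(F \right)} = \left(F^{2} + F^{2}\right) + 9 = 2 F^{2} + 9 = 9 + 2 F^{2}$)
$\left(-51 + 16\right) 81 + \left(1 + q{\left(4 \right)}\right) = \left(-51 + 16\right) 81 + \left(1 + \left(9 + 2 \cdot 4^{2}\right)\right) = \left(-35\right) 81 + \left(1 + \left(9 + 2 \cdot 16\right)\right) = -2835 + \left(1 + \left(9 + 32\right)\right) = -2835 + \left(1 + 41\right) = -2835 + 42 = -2793$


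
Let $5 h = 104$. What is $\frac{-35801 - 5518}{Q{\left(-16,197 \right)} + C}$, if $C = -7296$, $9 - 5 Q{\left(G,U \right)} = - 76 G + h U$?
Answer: $\frac{344325}{69641} \approx 4.9443$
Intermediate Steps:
$h = \frac{104}{5}$ ($h = \frac{1}{5} \cdot 104 = \frac{104}{5} \approx 20.8$)
$Q{\left(G,U \right)} = \frac{9}{5} - \frac{104 U}{25} + \frac{76 G}{5}$ ($Q{\left(G,U \right)} = \frac{9}{5} - \frac{- 76 G + \frac{104 U}{5}}{5} = \frac{9}{5} + \left(- \frac{104 U}{25} + \frac{76 G}{5}\right) = \frac{9}{5} - \frac{104 U}{25} + \frac{76 G}{5}$)
$\frac{-35801 - 5518}{Q{\left(-16,197 \right)} + C} = \frac{-35801 - 5518}{\left(\frac{9}{5} - \frac{20488}{25} + \frac{76}{5} \left(-16\right)\right) - 7296} = - \frac{41319}{\left(\frac{9}{5} - \frac{20488}{25} - \frac{1216}{5}\right) - 7296} = - \frac{41319}{- \frac{26523}{25} - 7296} = - \frac{41319}{- \frac{208923}{25}} = \left(-41319\right) \left(- \frac{25}{208923}\right) = \frac{344325}{69641}$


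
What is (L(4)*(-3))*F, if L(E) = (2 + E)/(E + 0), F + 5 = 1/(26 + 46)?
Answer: 359/16 ≈ 22.438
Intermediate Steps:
F = -359/72 (F = -5 + 1/(26 + 46) = -5 + 1/72 = -359/72 ≈ -4.9861)
L(E) = (2 + E)/E
(L(4)*(-3))*F = (((2 + 4)/4)*(-3))*(-359/72) = (((¼)*6)*(-3))*(-359/72) = ((3/2)*(-3))*(-359/72) = -9/2*(-359/72) = 359/16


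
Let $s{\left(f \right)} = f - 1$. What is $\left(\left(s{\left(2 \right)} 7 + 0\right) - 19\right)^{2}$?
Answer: $144$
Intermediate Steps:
$s{\left(f \right)} = -1 + f$ ($s{\left(f \right)} = f - 1 = -1 + f$)
$\left(\left(s{\left(2 \right)} 7 + 0\right) - 19\right)^{2} = \left(\left(\left(-1 + 2\right) 7 + 0\right) - 19\right)^{2} = \left(\left(1 \cdot 7 + 0\right) - 19\right)^{2} = \left(\left(7 + 0\right) - 19\right)^{2} = \left(7 - 19\right)^{2} = \left(-12\right)^{2} = 144$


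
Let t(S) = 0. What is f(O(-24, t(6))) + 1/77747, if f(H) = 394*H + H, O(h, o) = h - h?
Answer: 1/77747 ≈ 1.2862e-5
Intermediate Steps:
O(h, o) = 0
f(H) = 395*H
f(O(-24, t(6))) + 1/77747 = 395*0 + 1/77747 = 0 + 1/77747 = 1/77747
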